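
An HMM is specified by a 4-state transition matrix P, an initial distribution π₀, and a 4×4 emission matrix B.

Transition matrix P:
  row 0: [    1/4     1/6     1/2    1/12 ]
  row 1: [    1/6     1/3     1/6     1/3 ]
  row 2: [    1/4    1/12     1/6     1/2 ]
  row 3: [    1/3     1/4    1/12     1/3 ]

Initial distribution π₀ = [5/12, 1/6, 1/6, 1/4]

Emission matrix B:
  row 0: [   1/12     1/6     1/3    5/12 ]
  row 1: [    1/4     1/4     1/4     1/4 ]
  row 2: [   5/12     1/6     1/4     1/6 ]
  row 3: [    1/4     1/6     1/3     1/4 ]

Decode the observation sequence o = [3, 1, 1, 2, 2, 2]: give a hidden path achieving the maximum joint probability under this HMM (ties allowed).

t=0: δ = [1.736e-01, 4.167e-02, 2.778e-02, 6.250e-02]  (obs o_0=3)
t=1: δ = [7.234e-03, 7.234e-03, 1.447e-02, 3.472e-03]  ψ = [0, 0, 0, 3]  (obs o_1=1)
t=2: δ = [6.028e-04, 6.028e-04, 6.028e-04, 1.206e-03]  ψ = [2, 1, 0, 2]  (obs o_2=1)
t=3: δ = [1.340e-04, 7.535e-05, 7.535e-05, 1.340e-04]  ψ = [3, 3, 0, 3]  (obs o_3=2)
t=4: δ = [1.488e-05, 8.372e-06, 1.674e-05, 1.488e-05]  ψ = [3, 3, 0, 3]  (obs o_4=2)
t=5: δ = [1.654e-06, 9.303e-07, 1.861e-06, 2.791e-06]  ψ = [3, 3, 0, 2]  (obs o_5=2)
backtrack: best end state = 3; path = [0, 2, 3, 0, 2, 3]

path = [0, 2, 3, 0, 2, 3]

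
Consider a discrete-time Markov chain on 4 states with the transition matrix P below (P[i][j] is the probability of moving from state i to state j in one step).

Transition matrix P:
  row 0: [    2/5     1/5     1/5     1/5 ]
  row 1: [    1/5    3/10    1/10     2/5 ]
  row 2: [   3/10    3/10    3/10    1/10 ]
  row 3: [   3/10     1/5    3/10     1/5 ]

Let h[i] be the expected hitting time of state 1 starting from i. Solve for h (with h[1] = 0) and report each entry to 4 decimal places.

First-step conditioning: h[1] = 0; for i ≠ 1, h[i] = 1 + Σ_k P[i][k]·h[k].
  h[0] = 1 + 2/5·h[0] + 1/5·h[2] + 1/5·h[3]
  h[2] = 1 + 3/10·h[0] + 3/10·h[2] + 1/10·h[3]
  h[3] = 1 + 3/10·h[0] + 3/10·h[2] + 1/5·h[3]
Solving the 3×3 linear system over states ≠ 1 gives exactly h = [455/102, 0, 135/34, 75/17] (h[1] = 0 is the target).

h = [4.4608, 0.0000, 3.9706, 4.4118]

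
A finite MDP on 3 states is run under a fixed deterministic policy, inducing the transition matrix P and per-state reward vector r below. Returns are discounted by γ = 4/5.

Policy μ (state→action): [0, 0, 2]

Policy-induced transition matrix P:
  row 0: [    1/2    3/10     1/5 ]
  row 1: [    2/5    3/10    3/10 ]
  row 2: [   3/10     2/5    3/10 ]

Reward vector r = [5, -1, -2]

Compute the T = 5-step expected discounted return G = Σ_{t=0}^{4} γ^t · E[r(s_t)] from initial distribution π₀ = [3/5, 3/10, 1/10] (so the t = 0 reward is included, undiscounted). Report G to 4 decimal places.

t=0: π = [0.6000, 0.3000, 0.1000], E[r] = 2.5000, γ^t·E[r] = 2.500000, running G = 2.500000
t=1: π = [0.4500, 0.3100, 0.2400], E[r] = 1.4600, γ^t·E[r] = 1.168000, running G = 3.668000
t=2: π = [0.4210, 0.3240, 0.2550], E[r] = 1.2710, γ^t·E[r] = 0.813440, running G = 4.481440
t=3: π = [0.4166, 0.3255, 0.2579], E[r] = 1.2417, γ^t·E[r] = 0.635750, running G = 5.117190
t=4: π = [0.4159, 0.3258, 0.2583], E[r] = 1.2369, γ^t·E[r] = 0.506626, running G = 5.623816

G = 5.6238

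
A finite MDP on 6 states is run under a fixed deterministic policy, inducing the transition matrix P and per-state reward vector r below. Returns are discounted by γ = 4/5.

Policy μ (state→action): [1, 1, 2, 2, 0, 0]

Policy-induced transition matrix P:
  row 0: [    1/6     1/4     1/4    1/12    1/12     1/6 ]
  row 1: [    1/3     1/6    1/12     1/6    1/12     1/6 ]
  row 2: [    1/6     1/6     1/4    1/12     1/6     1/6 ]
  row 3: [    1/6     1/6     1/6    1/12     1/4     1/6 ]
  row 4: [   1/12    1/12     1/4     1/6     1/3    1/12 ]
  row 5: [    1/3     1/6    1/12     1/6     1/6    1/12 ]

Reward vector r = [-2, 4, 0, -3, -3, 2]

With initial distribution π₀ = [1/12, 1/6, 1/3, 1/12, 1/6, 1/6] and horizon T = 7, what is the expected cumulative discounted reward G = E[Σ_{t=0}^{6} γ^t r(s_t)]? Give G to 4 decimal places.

t=0: π = [0.0833, 0.1667, 0.3333, 0.0833, 0.1667, 0.1667], E[r] = 0.0833, γ^t·E[r] = 0.083333, running G = 0.083333
t=1: π = [0.2083, 0.1597, 0.1875, 0.1250, 0.1806, 0.1389], E[r] = -0.4167, γ^t·E[r] = -0.333333, running G = -0.250000
t=2: π = [0.2014, 0.1690, 0.1898, 0.1233, 0.1765, 0.1400], E[r] = -0.3461, γ^t·E[r] = -0.221481, running G = -0.471481
t=3: π = [0.2035, 0.1687, 0.1882, 0.1238, 0.1755, 0.1403], E[r] = -0.3492, γ^t·E[r] = -0.178815, running G = -0.650296
t=4: π = [0.2035, 0.1690, 0.1882, 0.1237, 0.1752, 0.1404], E[r] = -0.3472, γ^t·E[r] = -0.142202, running G = -0.792499
t=5: π = [0.2036, 0.1690, 0.1881, 0.1237, 0.1751, 0.1404], E[r] = -0.3469, γ^t·E[r] = -0.113684, running G = -0.906183
t=6: π = [0.2036, 0.1690, 0.1881, 0.1237, 0.1751, 0.1404], E[r] = -0.3468, γ^t·E[r] = -0.090919, running G = -0.997102

G = -0.9971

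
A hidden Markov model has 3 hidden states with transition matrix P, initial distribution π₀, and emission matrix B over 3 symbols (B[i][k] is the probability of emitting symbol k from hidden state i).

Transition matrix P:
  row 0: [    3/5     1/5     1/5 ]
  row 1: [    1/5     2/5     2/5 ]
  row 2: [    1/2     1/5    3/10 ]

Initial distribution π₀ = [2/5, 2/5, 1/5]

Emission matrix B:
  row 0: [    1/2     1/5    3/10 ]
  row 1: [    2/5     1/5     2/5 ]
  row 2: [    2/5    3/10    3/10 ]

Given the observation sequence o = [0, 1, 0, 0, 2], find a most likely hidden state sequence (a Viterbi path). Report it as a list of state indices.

t=0: δ = [2.000e-01, 1.600e-01, 8.000e-02]  (obs o_0=0)
t=1: δ = [2.400e-02, 1.280e-02, 1.920e-02]  ψ = [0, 1, 1]  (obs o_1=1)
t=2: δ = [7.200e-03, 2.048e-03, 2.304e-03]  ψ = [0, 1, 2]  (obs o_2=0)
t=3: δ = [2.160e-03, 5.760e-04, 5.760e-04]  ψ = [0, 0, 0]  (obs o_3=0)
t=4: δ = [3.888e-04, 1.728e-04, 1.296e-04]  ψ = [0, 0, 0]  (obs o_4=2)
backtrack: best end state = 0; path = [0, 0, 0, 0, 0]

path = [0, 0, 0, 0, 0]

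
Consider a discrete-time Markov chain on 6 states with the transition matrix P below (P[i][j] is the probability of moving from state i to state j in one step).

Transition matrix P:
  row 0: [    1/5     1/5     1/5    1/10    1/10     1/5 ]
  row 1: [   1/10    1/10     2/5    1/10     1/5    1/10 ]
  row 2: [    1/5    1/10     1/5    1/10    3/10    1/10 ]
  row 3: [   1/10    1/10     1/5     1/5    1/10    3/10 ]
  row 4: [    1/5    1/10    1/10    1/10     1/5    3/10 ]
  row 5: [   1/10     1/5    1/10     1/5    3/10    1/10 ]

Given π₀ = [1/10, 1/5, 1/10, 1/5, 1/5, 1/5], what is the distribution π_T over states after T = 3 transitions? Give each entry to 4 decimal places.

π = [0.1552, 0.1336, 0.1873, 0.1315, 0.2082, 0.1842]

t=0: π = [0.1000, 0.2000, 0.1000, 0.2000, 0.2000, 0.2000]
t=1: π = [0.1400, 0.1300, 0.2000, 0.1400, 0.2000, 0.1900]
t=2: π = [0.1540, 0.1330, 0.1870, 0.1330, 0.2110, 0.1820]
t=3: π = [0.1552, 0.1336, 0.1873, 0.1315, 0.2082, 0.1842]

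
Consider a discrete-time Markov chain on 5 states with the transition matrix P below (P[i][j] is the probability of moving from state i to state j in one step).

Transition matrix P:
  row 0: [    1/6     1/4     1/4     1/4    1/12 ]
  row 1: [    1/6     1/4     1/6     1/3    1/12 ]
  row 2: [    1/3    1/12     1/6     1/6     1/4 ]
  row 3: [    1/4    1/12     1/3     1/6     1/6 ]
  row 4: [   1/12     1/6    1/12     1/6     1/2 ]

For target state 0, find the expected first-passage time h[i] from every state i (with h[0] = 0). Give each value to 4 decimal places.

First-step conditioning: h[0] = 0; for i ≠ 0, h[i] = 1 + Σ_k P[i][k]·h[k].
  h[1] = 1 + 1/4·h[1] + 1/6·h[2] + 1/3·h[3] + 1/12·h[4]
  h[2] = 1 + 1/12·h[1] + 1/6·h[2] + 1/6·h[3] + 1/4·h[4]
  h[3] = 1 + 1/12·h[1] + 1/3·h[2] + 1/6·h[3] + 1/6·h[4]
  h[4] = 1 + 1/6·h[1] + 1/12·h[2] + 1/6·h[3] + 1/2·h[4]
Solving the 4×4 linear system over states ≠ 0 gives exactly h = [0, 7572/1495, 6636/1495, 6996/1495, 8952/1495] (h[0] = 0 is the target).

h = [0.0000, 5.0649, 4.4388, 4.6796, 5.9880]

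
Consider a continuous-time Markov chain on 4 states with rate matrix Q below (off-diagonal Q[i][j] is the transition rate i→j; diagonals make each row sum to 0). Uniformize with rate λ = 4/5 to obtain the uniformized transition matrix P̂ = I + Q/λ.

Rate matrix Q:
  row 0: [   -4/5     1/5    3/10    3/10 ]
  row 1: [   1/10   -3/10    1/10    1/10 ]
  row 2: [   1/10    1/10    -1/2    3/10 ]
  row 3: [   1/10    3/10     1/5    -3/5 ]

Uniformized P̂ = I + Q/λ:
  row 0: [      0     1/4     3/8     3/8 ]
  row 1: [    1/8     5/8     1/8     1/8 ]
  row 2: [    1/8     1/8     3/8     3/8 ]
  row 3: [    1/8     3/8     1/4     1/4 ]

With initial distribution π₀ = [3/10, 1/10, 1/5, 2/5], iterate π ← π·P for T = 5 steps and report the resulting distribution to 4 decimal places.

t=0: π = [0.3000, 0.1000, 0.2000, 0.4000]
t=1: π = [0.0875, 0.3125, 0.3000, 0.3000]
t=2: π = [0.1141, 0.3672, 0.2594, 0.2594]
t=3: π = [0.1107, 0.3877, 0.2508, 0.2508]
t=4: π = [0.1112, 0.3954, 0.2467, 0.2467]
t=5: π = [0.1111, 0.3983, 0.2453, 0.2453]

π = [0.1111, 0.3983, 0.2453, 0.2453]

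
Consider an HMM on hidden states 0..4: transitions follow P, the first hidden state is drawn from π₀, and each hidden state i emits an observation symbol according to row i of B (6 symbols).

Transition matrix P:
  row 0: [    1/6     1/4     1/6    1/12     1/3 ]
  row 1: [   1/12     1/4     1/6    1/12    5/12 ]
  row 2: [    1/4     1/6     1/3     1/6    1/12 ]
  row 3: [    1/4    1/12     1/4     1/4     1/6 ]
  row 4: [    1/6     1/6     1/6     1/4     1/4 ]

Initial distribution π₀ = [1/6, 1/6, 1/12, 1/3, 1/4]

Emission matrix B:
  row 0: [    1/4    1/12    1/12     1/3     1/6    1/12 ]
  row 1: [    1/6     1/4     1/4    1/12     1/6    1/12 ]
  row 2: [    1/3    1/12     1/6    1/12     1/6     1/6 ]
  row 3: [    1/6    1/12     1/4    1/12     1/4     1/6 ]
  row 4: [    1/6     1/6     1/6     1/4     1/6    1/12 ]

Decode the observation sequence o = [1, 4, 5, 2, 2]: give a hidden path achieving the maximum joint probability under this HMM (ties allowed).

t=0: δ = [1.389e-02, 4.167e-02, 6.944e-03, 2.778e-02, 4.167e-02]  (obs o_0=1)
t=1: δ = [1.157e-03, 1.736e-03, 1.157e-03, 2.604e-03, 2.894e-03]  ψ = [3, 1, 1, 4, 1]  (obs o_1=4)
t=2: δ = [5.425e-05, 4.019e-05, 1.085e-04, 1.206e-04, 6.028e-05]  ψ = [3, 4, 3, 4, 1]  (obs o_2=5)
t=3: δ = [2.512e-06, 4.521e-06, 6.028e-06, 7.535e-06, 3.349e-06]  ψ = [3, 2, 2, 3, 3]  (obs o_3=2)
t=4: δ = [1.570e-07, 2.826e-07, 3.349e-07, 4.710e-07, 3.140e-07]  ψ = [3, 1, 2, 3, 1]  (obs o_4=2)
backtrack: best end state = 3; path = [1, 4, 3, 3, 3]

path = [1, 4, 3, 3, 3]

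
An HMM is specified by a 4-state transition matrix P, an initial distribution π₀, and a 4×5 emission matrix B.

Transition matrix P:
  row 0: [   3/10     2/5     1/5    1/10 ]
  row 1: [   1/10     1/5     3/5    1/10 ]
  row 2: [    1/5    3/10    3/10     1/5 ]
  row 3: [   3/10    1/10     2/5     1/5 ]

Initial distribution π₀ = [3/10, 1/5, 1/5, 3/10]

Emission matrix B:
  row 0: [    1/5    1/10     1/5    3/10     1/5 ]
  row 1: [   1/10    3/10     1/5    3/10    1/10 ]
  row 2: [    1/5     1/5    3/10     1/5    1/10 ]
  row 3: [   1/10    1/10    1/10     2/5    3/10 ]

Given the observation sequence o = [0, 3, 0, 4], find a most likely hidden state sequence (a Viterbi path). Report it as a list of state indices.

t=0: δ = [6.000e-02, 2.000e-02, 4.000e-02, 3.000e-02]  (obs o_0=0)
t=1: δ = [5.400e-03, 7.200e-03, 2.400e-03, 3.200e-03]  ψ = [0, 0, 0, 2]  (obs o_1=3)
t=2: δ = [3.240e-04, 2.160e-04, 8.640e-04, 7.200e-05]  ψ = [0, 0, 1, 1]  (obs o_2=0)
t=3: δ = [3.456e-05, 2.592e-05, 2.592e-05, 5.184e-05]  ψ = [2, 2, 2, 2]  (obs o_3=4)
backtrack: best end state = 3; path = [0, 1, 2, 3]

path = [0, 1, 2, 3]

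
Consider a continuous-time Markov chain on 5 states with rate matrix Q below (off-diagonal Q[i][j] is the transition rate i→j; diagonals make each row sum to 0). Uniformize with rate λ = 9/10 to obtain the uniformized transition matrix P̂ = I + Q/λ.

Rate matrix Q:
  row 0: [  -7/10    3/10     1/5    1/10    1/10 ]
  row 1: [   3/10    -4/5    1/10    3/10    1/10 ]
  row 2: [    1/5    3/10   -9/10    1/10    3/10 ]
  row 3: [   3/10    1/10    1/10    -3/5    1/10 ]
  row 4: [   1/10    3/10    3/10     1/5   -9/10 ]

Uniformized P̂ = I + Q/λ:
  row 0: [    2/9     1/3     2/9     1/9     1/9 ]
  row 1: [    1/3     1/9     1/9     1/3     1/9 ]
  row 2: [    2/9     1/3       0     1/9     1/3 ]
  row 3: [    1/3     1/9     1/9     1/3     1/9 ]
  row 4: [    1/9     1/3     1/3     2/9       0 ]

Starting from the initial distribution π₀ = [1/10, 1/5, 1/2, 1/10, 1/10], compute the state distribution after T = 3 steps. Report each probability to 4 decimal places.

t=0: π = [0.1000, 0.2000, 0.5000, 0.1000, 0.1000]
t=1: π = [0.2444, 0.2667, 0.0889, 0.1889, 0.2111]
t=2: π = [0.2494, 0.2321, 0.1753, 0.2358, 0.1074]
t=3: π = [0.2623, 0.2294, 0.1432, 0.2270, 0.1381]

π = [0.2623, 0.2294, 0.1432, 0.2270, 0.1381]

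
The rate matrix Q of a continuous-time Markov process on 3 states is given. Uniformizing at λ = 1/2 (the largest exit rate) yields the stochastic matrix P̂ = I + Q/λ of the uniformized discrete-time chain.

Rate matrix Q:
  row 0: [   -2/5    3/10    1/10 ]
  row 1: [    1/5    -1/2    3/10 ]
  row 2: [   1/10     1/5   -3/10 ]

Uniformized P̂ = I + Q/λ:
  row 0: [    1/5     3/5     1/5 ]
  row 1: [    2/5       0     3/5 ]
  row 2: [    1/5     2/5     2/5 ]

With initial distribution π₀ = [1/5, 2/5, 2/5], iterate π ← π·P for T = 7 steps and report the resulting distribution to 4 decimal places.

π = [0.2649, 0.3230, 0.4121]

t=0: π = [0.2000, 0.4000, 0.4000]
t=1: π = [0.2800, 0.2800, 0.4400]
t=2: π = [0.2560, 0.3440, 0.4000]
t=3: π = [0.2688, 0.3136, 0.4176]
t=4: π = [0.2627, 0.3283, 0.4090]
t=5: π = [0.2657, 0.3212, 0.4131]
t=6: π = [0.2642, 0.3246, 0.4111]
t=7: π = [0.2649, 0.3230, 0.4121]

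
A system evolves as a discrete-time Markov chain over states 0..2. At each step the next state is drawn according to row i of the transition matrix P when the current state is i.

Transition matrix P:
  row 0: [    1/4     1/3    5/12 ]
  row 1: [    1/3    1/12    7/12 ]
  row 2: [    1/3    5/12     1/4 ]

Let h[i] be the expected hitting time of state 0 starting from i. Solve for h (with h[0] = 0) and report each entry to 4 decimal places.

h = [0.0000, 3.0000, 3.0000]

First-step conditioning: h[0] = 0; for i ≠ 0, h[i] = 1 + Σ_k P[i][k]·h[k].
  h[1] = 1 + 1/12·h[1] + 7/12·h[2]
  h[2] = 1 + 5/12·h[1] + 1/4·h[2]
Solving the 2×2 linear system over states ≠ 0 gives exactly h = [0, 3, 3] (h[0] = 0 is the target).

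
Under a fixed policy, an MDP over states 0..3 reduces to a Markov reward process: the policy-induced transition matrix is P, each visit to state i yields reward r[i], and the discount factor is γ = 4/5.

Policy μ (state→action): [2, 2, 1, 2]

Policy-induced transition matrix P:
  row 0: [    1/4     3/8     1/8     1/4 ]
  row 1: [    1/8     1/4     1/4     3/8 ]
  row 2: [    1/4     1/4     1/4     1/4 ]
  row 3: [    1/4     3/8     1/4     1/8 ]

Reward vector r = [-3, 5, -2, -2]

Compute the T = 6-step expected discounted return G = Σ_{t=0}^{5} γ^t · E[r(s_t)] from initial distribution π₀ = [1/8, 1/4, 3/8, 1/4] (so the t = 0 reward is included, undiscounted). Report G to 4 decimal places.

t=0: π = [0.1250, 0.2500, 0.3750, 0.2500], E[r] = -0.3750, γ^t·E[r] = -0.375000, running G = -0.375000
t=1: π = [0.2188, 0.2969, 0.2344, 0.2500], E[r] = -0.1406, γ^t·E[r] = -0.112500, running G = -0.487500
t=2: π = [0.2129, 0.3086, 0.2227, 0.2559], E[r] = -0.0527, γ^t·E[r] = -0.033750, running G = -0.521250
t=3: π = [0.2114, 0.3086, 0.2234, 0.2566], E[r] = -0.0513, γ^t·E[r] = -0.026250, running G = -0.547500
t=4: π = [0.2114, 0.3085, 0.2236, 0.2565], E[r] = -0.0519, γ^t·E[r] = -0.021263, running G = -0.568763
t=5: π = [0.2114, 0.3085, 0.2236, 0.2565], E[r] = -0.0520, γ^t·E[r] = -0.017040, running G = -0.585803

G = -0.5858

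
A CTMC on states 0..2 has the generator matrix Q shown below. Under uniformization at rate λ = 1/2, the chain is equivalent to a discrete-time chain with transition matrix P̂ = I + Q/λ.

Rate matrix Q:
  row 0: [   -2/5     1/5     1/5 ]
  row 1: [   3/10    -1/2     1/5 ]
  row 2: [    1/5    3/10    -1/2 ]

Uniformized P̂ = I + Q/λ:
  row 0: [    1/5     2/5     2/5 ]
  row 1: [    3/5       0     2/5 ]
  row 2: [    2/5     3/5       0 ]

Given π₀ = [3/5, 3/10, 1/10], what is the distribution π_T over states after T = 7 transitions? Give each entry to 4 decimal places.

t=0: π = [0.6000, 0.3000, 0.1000]
t=1: π = [0.3400, 0.3000, 0.3600]
t=2: π = [0.3920, 0.3520, 0.2560]
t=3: π = [0.3920, 0.3104, 0.2976]
t=4: π = [0.3837, 0.3354, 0.2810]
t=5: π = [0.3903, 0.3220, 0.2876]
t=6: π = [0.3863, 0.3287, 0.2850]
t=7: π = [0.3885, 0.3255, 0.2860]

π = [0.3885, 0.3255, 0.2860]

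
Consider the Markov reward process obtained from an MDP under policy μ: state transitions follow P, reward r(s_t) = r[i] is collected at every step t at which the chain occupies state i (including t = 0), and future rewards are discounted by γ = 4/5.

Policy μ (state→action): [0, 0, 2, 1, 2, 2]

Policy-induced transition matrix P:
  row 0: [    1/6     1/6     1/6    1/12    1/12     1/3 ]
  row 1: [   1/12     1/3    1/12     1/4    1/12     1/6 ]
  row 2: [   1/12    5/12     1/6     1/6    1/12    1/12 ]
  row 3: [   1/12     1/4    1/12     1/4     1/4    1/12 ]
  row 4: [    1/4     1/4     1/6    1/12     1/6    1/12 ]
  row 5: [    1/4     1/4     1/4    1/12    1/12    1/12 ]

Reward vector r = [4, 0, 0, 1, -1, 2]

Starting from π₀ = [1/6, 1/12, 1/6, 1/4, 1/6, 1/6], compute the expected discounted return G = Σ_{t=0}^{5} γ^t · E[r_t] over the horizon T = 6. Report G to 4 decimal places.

t=0: π = [0.1667, 0.0833, 0.1667, 0.2500, 0.1667, 0.1667], E[r] = 1.0833, γ^t·E[r] = 1.083333, running G = 1.083333
t=1: π = [0.1528, 0.2708, 0.1528, 0.1528, 0.1389, 0.1319], E[r] = 0.8889, γ^t·E[r] = 0.711111, running G = 1.794444
t=2: π = [0.1412, 0.2853, 0.1424, 0.1667, 0.1204, 0.1441], E[r] = 0.8993, γ^t·E[r] = 0.575556, running G = 2.370000
t=3: π = [0.1392, 0.2857, 0.1410, 0.1705, 0.1211, 0.1424], E[r] = 0.8909, γ^t·E[r] = 0.456148, running G = 2.826148
t=4: π = [0.1389, 0.2857, 0.1405, 0.1711, 0.1218, 0.1419], E[r] = 0.8886, γ^t·E[r] = 0.363964, running G = 3.190112
t=5: π = [0.1389, 0.2857, 0.1404, 0.1712, 0.1220, 0.1419], E[r] = 0.8884, γ^t·E[r] = 0.291100, running G = 3.481212

G = 3.4812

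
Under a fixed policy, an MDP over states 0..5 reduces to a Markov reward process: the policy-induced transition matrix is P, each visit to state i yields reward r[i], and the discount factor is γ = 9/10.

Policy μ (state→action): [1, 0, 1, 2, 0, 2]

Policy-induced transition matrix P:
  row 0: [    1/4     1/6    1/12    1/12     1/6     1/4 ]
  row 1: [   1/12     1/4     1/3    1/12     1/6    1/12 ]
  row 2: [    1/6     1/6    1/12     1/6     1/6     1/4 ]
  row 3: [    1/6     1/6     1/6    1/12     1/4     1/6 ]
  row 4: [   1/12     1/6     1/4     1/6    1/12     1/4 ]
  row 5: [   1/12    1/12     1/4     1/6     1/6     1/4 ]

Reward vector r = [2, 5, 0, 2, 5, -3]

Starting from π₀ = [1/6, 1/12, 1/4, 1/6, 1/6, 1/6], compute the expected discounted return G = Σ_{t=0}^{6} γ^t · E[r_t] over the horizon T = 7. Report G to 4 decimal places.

G = 7.8339

t=0: π = [0.1667, 0.0833, 0.2500, 0.1667, 0.1667, 0.1667], E[r] = 1.4167, γ^t·E[r] = 1.416667, running G = 1.416667
t=1: π = [0.1458, 0.1597, 0.1736, 0.1319, 0.1667, 0.2222], E[r] = 1.5208, γ^t·E[r] = 1.368750, running G = 2.785417
t=2: π = [0.1331, 0.1615, 0.1991, 0.1302, 0.1638, 0.2124], E[r] = 1.5156, γ^t·E[r] = 1.227656, running G = 4.013073
t=3: π = [0.1330, 0.1624, 0.1972, 0.1313, 0.1639, 0.2122], E[r] = 1.5232, γ^t·E[r] = 1.110410, running G = 5.123483
t=4: π = [0.1329, 0.1625, 0.1976, 0.1311, 0.1639, 0.2120], E[r] = 1.5243, γ^t·E[r] = 1.000105, running G = 6.123588
t=5: π = [0.1329, 0.1625, 0.1975, 0.1311, 0.1639, 0.2120], E[r] = 1.5244, γ^t·E[r] = 0.900138, running G = 7.023726
t=6: π = [0.1329, 0.1625, 0.1975, 0.1311, 0.1639, 0.2120], E[r] = 1.5244, γ^t·E[r] = 0.810143, running G = 7.833869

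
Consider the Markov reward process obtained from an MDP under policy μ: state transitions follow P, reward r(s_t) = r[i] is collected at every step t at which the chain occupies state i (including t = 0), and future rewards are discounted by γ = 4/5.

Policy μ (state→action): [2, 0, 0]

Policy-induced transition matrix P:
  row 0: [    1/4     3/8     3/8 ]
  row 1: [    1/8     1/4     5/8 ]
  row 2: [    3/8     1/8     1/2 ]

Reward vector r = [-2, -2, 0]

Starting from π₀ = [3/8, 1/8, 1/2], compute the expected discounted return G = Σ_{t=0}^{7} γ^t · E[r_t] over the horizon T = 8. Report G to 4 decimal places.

G = -4.2457

t=0: π = [0.3750, 0.1250, 0.5000], E[r] = -1.0000, γ^t·E[r] = -1.000000, running G = -1.000000
t=1: π = [0.2969, 0.2344, 0.4688], E[r] = -1.0625, γ^t·E[r] = -0.850000, running G = -1.850000
t=2: π = [0.2793, 0.2285, 0.4922], E[r] = -1.0156, γ^t·E[r] = -0.650000, running G = -2.500000
t=3: π = [0.2830, 0.2234, 0.4937], E[r] = -1.0127, γ^t·E[r] = -0.518500, running G = -3.018500
t=4: π = [0.2838, 0.2237, 0.4926], E[r] = -1.0149, γ^t·E[r] = -0.415700, running G = -3.434200
t=5: π = [0.2836, 0.2239, 0.4925], E[r] = -1.0150, γ^t·E[r] = -0.332605, running G = -3.766805
t=6: π = [0.2836, 0.2239, 0.4925], E[r] = -1.0149, γ^t·E[r] = -0.266057, running G = -4.032862
t=7: π = [0.2836, 0.2239, 0.4925], E[r] = -1.0149, γ^t·E[r] = -0.212844, running G = -4.245706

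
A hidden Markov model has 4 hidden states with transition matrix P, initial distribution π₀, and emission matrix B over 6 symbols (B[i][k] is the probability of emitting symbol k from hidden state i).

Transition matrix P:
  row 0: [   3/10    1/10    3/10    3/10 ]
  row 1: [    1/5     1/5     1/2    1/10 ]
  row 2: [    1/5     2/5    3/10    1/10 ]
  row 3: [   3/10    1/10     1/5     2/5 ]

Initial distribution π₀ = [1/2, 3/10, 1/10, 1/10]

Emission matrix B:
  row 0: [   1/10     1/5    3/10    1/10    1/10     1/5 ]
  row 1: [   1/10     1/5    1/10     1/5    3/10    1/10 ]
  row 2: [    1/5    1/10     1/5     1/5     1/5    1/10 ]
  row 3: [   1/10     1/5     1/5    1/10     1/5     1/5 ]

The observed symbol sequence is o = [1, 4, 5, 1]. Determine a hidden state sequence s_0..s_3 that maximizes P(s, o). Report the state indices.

t=0: δ = [1.000e-01, 6.000e-02, 1.000e-02, 2.000e-02]  (obs o_0=1)
t=1: δ = [3.000e-03, 3.600e-03, 6.000e-03, 6.000e-03]  ψ = [0, 1, 0, 0]  (obs o_1=4)
t=2: δ = [3.600e-04, 2.400e-04, 1.800e-04, 4.800e-04]  ψ = [3, 2, 1, 3]  (obs o_2=5)
t=3: δ = [2.880e-05, 1.440e-05, 1.200e-05, 3.840e-05]  ψ = [3, 2, 1, 3]  (obs o_3=1)
backtrack: best end state = 3; path = [0, 3, 3, 3]

path = [0, 3, 3, 3]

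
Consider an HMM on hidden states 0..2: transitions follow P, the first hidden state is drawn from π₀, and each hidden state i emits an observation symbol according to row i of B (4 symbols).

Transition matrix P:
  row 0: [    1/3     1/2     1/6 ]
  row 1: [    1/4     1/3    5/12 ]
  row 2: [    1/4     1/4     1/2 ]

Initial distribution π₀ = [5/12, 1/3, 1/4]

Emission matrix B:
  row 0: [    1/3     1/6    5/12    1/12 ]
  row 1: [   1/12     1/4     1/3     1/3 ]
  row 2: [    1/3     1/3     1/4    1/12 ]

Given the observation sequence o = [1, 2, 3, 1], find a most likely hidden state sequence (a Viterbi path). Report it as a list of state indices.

path = [0, 0, 1, 2]

t=0: δ = [6.944e-02, 8.333e-02, 8.333e-02]  (obs o_0=1)
t=1: δ = [9.645e-03, 1.157e-02, 1.042e-02]  ψ = [0, 0, 2]  (obs o_1=2)
t=2: δ = [2.679e-04, 1.608e-03, 4.340e-04]  ψ = [0, 0, 2]  (obs o_2=3)
t=3: δ = [6.698e-05, 1.340e-04, 2.233e-04]  ψ = [1, 1, 1]  (obs o_3=1)
backtrack: best end state = 2; path = [0, 0, 1, 2]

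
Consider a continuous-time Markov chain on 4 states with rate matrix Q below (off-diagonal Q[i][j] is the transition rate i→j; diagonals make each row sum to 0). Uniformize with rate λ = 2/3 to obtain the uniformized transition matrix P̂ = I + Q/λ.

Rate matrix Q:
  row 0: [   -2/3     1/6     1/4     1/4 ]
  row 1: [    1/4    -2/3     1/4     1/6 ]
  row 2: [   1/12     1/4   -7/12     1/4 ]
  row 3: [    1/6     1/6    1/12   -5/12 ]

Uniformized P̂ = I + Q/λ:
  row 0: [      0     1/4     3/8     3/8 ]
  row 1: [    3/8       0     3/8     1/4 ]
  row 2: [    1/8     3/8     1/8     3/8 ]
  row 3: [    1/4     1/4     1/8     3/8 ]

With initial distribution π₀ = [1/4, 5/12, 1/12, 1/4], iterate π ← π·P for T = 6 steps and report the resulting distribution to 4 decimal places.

t=0: π = [0.2500, 0.4167, 0.0833, 0.2500]
t=1: π = [0.2292, 0.1563, 0.2917, 0.3229]
t=2: π = [0.1758, 0.2474, 0.2214, 0.3555]
t=3: π = [0.2093, 0.2158, 0.2308, 0.3441]
t=4: π = [0.1958, 0.2249, 0.2313, 0.3480]
t=5: π = [0.2003, 0.2227, 0.2302, 0.3469]
t=6: π = [0.1990, 0.2231, 0.2307, 0.3472]

π = [0.1990, 0.2231, 0.2307, 0.3472]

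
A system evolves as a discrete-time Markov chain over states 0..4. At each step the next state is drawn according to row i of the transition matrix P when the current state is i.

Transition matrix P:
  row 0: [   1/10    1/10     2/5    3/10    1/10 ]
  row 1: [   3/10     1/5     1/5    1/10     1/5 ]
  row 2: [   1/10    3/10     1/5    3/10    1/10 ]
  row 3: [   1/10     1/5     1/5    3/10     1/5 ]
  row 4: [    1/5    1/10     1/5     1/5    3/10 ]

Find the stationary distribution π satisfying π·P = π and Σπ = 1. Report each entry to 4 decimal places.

Balance equations π_j = Σ_i π_i·P[i][j]:
  π_0 = 1/10·π_0 + 3/10·π_1 + 1/10·π_2 + 1/10·π_3 + 1/5·π_4
  π_1 = 1/10·π_0 + 1/5·π_1 + 3/10·π_2 + 1/5·π_3 + 1/10·π_4
  π_2 = 2/5·π_0 + 1/5·π_1 + 1/5·π_2 + 1/5·π_3 + 1/5·π_4
  π_3 = 3/10·π_0 + 1/10·π_1 + 3/10·π_2 + 3/10·π_3 + 1/5·π_4
  normalize: π_0 + π_1 + π_2 + π_3 + π_4 = 1
Solving the linear system gives exactly π = [12/77, 73/385, 89/385, 94/385, 69/385].

π = [0.1558, 0.1896, 0.2312, 0.2442, 0.1792]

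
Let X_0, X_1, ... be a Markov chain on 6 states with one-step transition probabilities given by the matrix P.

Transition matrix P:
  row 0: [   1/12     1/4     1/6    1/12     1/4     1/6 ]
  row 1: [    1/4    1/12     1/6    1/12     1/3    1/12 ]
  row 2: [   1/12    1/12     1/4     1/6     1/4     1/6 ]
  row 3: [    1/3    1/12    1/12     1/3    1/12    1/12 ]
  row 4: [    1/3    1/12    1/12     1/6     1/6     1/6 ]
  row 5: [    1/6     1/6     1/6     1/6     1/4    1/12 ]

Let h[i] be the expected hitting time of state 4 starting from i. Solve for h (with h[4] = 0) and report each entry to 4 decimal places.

First-step conditioning: h[4] = 0; for i ≠ 4, h[i] = 1 + Σ_k P[i][k]·h[k].
  h[0] = 1 + 1/12·h[0] + 1/4·h[1] + 1/6·h[2] + 1/12·h[3] + 1/6·h[5]
  h[1] = 1 + 1/4·h[0] + 1/12·h[1] + 1/6·h[2] + 1/12·h[3] + 1/12·h[5]
  h[2] = 1 + 1/12·h[0] + 1/12·h[1] + 1/4·h[2] + 1/6·h[3] + 1/6·h[5]
  h[3] = 1 + 1/3·h[0] + 1/12·h[1] + 1/12·h[2] + 1/3·h[3] + 1/12·h[5]
  h[5] = 1 + 1/6·h[0] + 1/6·h[1] + 1/6·h[2] + 1/6·h[3] + 1/12·h[5]
Solving the 5×5 linear system over states ≠ 4 gives exactly h = [27351/6545, 50703/13090, 56583/13090, 13479/2618, 0, 3999/935] (h[4] = 0 is the target).

h = [4.1789, 3.8734, 4.3226, 5.1486, 0.0000, 4.2770]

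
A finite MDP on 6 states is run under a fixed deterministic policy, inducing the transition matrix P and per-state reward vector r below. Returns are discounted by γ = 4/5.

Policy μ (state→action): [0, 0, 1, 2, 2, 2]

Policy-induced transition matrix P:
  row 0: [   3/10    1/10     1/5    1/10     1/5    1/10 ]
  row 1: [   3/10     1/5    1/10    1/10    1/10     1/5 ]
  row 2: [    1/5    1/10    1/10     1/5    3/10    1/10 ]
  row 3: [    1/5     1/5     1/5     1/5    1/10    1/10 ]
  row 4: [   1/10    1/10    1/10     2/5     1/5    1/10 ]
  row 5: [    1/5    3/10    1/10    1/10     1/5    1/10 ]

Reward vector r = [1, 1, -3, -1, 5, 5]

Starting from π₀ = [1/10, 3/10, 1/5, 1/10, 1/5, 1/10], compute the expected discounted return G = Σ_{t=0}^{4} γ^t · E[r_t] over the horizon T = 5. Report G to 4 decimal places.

t=0: π = [0.1000, 0.3000, 0.2000, 0.1000, 0.2000, 0.1000], E[r] = 1.2000, γ^t·E[r] = 1.200000, running G = 1.200000
t=1: π = [0.2200, 0.1600, 0.1200, 0.1900, 0.1800, 0.1300], E[r] = 1.3800, γ^t·E[r] = 1.104000, running G = 2.304000
t=2: π = [0.2200, 0.1610, 0.1410, 0.1850, 0.1770, 0.1160], E[r] = 1.2380, γ^t·E[r] = 0.792320, running G = 3.096320
t=3: π = [0.2204, 0.1578, 0.1405, 0.1857, 0.1795, 0.1161], E[r] = 1.2490, γ^t·E[r] = 0.639488, running G = 3.735808
t=4: π = [0.2199, 0.1576, 0.1406, 0.1865, 0.1797, 0.1158], E[r] = 1.2465, γ^t·E[r] = 0.510583, running G = 4.246391

G = 4.2464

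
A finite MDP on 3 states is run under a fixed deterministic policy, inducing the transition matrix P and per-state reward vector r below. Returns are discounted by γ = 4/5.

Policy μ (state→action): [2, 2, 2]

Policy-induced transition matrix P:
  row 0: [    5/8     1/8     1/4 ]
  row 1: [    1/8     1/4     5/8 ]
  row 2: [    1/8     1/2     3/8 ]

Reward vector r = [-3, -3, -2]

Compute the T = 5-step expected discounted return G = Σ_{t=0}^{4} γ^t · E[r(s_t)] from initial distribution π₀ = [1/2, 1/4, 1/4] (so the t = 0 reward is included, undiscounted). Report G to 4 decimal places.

t=0: π = [0.5000, 0.2500, 0.2500], E[r] = -2.7500, γ^t·E[r] = -2.750000, running G = -2.750000
t=1: π = [0.3750, 0.2500, 0.3750], E[r] = -2.6250, γ^t·E[r] = -2.100000, running G = -4.850000
t=2: π = [0.3125, 0.2969, 0.3906], E[r] = -2.6094, γ^t·E[r] = -1.670000, running G = -6.520000
t=3: π = [0.2813, 0.3086, 0.4102], E[r] = -2.5898, γ^t·E[r] = -1.326000, running G = -7.846000
t=4: π = [0.2656, 0.3174, 0.4170], E[r] = -2.5830, γ^t·E[r] = -1.058000, running G = -8.904000

G = -8.9040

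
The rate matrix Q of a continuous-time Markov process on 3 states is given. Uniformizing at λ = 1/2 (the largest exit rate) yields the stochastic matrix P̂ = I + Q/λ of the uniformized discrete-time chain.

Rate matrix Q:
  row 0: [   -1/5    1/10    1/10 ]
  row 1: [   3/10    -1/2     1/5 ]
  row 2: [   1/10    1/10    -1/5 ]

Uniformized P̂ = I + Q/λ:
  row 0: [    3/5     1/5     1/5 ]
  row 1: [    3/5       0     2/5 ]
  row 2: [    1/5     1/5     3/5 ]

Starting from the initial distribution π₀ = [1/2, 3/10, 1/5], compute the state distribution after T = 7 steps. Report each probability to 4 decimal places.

t=0: π = [0.5000, 0.3000, 0.2000]
t=1: π = [0.5200, 0.1400, 0.3400]
t=2: π = [0.4640, 0.1720, 0.3640]
t=3: π = [0.4544, 0.1656, 0.3800]
t=4: π = [0.4480, 0.1669, 0.3851]
t=5: π = [0.4460, 0.1666, 0.3874]
t=6: π = [0.4450, 0.1667, 0.3883]
t=7: π = [0.4447, 0.1667, 0.3887]

π = [0.4447, 0.1667, 0.3887]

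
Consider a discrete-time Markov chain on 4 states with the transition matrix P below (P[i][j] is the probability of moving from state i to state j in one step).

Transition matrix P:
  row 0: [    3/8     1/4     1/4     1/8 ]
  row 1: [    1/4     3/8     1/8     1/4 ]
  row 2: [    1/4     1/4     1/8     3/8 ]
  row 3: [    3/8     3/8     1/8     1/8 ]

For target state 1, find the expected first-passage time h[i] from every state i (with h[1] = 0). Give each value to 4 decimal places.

First-step conditioning: h[1] = 0; for i ≠ 1, h[i] = 1 + Σ_k P[i][k]·h[k].
  h[0] = 1 + 3/8·h[0] + 1/4·h[2] + 1/8·h[3]
  h[2] = 1 + 1/4·h[0] + 1/8·h[2] + 3/8·h[3]
  h[3] = 1 + 3/8·h[0] + 1/8·h[2] + 1/8·h[3]
Solving the 3×3 linear system over states ≠ 1 gives exactly h = [592/161, 0, 576/161, 520/161] (h[1] = 0 is the target).

h = [3.6770, 0.0000, 3.5776, 3.2298]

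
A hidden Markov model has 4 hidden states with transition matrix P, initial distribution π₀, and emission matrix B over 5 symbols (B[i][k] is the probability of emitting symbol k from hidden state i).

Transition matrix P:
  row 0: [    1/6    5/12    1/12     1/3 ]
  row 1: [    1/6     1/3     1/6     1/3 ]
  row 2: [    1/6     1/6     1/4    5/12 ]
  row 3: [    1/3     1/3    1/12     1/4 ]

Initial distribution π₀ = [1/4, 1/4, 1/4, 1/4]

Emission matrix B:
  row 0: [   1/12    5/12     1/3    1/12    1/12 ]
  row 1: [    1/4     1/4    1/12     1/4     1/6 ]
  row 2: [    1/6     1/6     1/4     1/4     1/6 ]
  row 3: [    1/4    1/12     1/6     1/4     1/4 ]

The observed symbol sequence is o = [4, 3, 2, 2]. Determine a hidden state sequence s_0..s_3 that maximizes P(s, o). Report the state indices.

t=0: δ = [2.083e-02, 4.167e-02, 4.167e-02, 6.250e-02]  (obs o_0=4)
t=1: δ = [1.736e-03, 5.208e-03, 2.604e-03, 4.340e-03]  ψ = [3, 3, 2, 2]  (obs o_1=3)
t=2: δ = [4.823e-04, 1.447e-04, 2.170e-04, 2.894e-04]  ψ = [3, 1, 1, 1]  (obs o_2=2)
t=3: δ = [3.215e-05, 1.674e-05, 1.356e-05, 2.679e-05]  ψ = [3, 0, 2, 0]  (obs o_3=2)
backtrack: best end state = 0; path = [3, 1, 3, 0]

path = [3, 1, 3, 0]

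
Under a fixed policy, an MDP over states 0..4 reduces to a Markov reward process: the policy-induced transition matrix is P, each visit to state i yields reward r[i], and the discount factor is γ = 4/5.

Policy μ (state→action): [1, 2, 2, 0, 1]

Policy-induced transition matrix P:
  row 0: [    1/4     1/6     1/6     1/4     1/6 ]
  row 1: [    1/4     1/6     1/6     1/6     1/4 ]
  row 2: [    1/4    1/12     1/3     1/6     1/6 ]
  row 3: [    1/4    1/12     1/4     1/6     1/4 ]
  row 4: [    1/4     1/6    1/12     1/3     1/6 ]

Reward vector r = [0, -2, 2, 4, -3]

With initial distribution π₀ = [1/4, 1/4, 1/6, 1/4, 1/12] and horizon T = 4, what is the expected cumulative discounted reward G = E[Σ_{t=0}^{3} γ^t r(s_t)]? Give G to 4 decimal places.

G = 1.3547

t=0: π = [0.2500, 0.2500, 0.1667, 0.2500, 0.0833], E[r] = 0.5833, γ^t·E[r] = 0.583333, running G = 0.583333
t=1: π = [0.2500, 0.1319, 0.2083, 0.2014, 0.2083], E[r] = 0.3333, γ^t·E[r] = 0.266667, running G = 0.850000
t=2: π = [0.2500, 0.1325, 0.2008, 0.2222, 0.1944], E[r] = 0.4421, γ^t·E[r] = 0.282963, running G = 1.132963
t=3: π = [0.2500, 0.1314, 0.2024, 0.2199, 0.1962], E[r] = 0.4330, γ^t·E[r] = 0.221704, running G = 1.354667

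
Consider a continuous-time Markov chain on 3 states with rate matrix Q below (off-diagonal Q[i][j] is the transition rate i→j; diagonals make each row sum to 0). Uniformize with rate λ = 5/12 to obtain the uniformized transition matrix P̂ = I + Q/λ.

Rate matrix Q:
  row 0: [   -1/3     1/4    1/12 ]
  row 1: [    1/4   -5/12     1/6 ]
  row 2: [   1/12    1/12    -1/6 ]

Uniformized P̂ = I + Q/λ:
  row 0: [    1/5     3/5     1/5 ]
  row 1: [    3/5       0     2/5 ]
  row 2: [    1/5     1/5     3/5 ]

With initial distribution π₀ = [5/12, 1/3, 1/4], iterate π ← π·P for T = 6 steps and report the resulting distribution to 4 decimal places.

π = [0.3080, 0.2691, 0.4230]

t=0: π = [0.4167, 0.3333, 0.2500]
t=1: π = [0.3333, 0.3000, 0.3667]
t=2: π = [0.3200, 0.2733, 0.4067]
t=3: π = [0.3093, 0.2733, 0.4173]
t=4: π = [0.3093, 0.2691, 0.4216]
t=5: π = [0.3076, 0.2699, 0.4225]
t=6: π = [0.3080, 0.2691, 0.4230]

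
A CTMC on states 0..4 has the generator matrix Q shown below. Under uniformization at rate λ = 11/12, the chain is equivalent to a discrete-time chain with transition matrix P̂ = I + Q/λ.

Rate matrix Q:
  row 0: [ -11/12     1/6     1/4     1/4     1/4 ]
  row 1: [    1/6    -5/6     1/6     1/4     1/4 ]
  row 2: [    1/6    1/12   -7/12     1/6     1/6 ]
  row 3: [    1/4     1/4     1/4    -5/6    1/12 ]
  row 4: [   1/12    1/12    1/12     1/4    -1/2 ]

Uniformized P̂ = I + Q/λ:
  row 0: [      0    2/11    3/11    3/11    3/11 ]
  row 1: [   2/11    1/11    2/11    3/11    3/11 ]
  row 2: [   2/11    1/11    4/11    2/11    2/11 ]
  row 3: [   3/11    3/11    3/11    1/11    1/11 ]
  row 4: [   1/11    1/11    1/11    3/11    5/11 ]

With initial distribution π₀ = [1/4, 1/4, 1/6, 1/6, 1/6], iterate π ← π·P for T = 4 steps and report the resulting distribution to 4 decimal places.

π = [0.1504, 0.1433, 0.2337, 0.2127, 0.2599]

t=0: π = [0.2500, 0.2500, 0.1667, 0.1667, 0.1667]
t=1: π = [0.1364, 0.1439, 0.2348, 0.2273, 0.2576]
t=2: π = [0.1543, 0.1446, 0.2342, 0.2101, 0.2569]
t=3: π = [0.1495, 0.1431, 0.2342, 0.2132, 0.2600]
t=4: π = [0.1504, 0.1433, 0.2337, 0.2127, 0.2599]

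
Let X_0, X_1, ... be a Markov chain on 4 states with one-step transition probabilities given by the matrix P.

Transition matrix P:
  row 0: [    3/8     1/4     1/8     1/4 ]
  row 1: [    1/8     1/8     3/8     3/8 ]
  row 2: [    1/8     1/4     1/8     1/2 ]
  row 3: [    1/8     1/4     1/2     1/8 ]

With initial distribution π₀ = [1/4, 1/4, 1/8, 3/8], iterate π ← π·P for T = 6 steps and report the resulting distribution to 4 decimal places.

t=0: π = [0.2500, 0.2500, 0.1250, 0.3750]
t=1: π = [0.1875, 0.2188, 0.3281, 0.2656]
t=2: π = [0.1719, 0.2227, 0.2793, 0.3262]
t=3: π = [0.1680, 0.2222, 0.3030, 0.3069]
t=4: π = [0.1670, 0.2222, 0.2956, 0.3152]
t=5: π = [0.1667, 0.2222, 0.2987, 0.3123]
t=6: π = [0.1667, 0.2222, 0.2977, 0.3134]

π = [0.1667, 0.2222, 0.2977, 0.3134]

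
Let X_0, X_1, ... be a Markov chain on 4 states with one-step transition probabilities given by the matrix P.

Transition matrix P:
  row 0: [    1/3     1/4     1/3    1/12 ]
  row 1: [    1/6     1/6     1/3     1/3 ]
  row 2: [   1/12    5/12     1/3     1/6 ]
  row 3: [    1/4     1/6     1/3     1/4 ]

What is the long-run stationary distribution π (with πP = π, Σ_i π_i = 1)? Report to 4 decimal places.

Balance equations π_j = Σ_i π_i·P[i][j]:
  π_0 = 1/3·π_0 + 1/6·π_1 + 1/12·π_2 + 1/4·π_3
  π_1 = 1/4·π_0 + 1/6·π_1 + 5/12·π_2 + 1/6·π_3
  π_2 = 1/3·π_0 + 1/3·π_1 + 1/3·π_2 + 1/3·π_3
  normalize: π_0 + π_1 + π_2 + π_3 = 1
Solving the linear system gives exactly π = [25/133, 106/399, 1/3, 85/399].

π = [0.1880, 0.2657, 0.3333, 0.2130]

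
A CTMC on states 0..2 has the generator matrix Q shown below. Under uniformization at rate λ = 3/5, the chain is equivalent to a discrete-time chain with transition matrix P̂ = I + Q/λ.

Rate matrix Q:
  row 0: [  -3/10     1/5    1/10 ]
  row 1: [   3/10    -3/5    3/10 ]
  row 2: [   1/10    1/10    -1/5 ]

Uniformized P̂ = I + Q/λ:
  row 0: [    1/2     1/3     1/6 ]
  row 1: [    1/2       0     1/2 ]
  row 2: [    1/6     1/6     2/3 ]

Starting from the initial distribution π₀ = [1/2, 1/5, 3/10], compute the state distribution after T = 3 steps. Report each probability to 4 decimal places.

π = [0.3565, 0.1958, 0.4477]

t=0: π = [0.5000, 0.2000, 0.3000]
t=1: π = [0.4000, 0.2167, 0.3833]
t=2: π = [0.3722, 0.1972, 0.4306]
t=3: π = [0.3565, 0.1958, 0.4477]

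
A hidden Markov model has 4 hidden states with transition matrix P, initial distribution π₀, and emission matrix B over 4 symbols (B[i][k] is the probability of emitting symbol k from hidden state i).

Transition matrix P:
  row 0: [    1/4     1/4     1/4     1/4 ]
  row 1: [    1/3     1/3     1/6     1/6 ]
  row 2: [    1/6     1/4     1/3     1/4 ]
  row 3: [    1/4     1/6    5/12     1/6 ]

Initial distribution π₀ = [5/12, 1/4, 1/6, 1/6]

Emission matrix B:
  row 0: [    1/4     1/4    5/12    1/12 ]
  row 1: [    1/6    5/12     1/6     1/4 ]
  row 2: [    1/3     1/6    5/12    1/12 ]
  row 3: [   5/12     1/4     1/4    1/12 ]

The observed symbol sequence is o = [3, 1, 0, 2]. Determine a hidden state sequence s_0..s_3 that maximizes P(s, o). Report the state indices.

path = [1, 1, 3, 2]

t=0: δ = [3.472e-02, 6.250e-02, 1.389e-02, 1.389e-02]  (obs o_0=3)
t=1: δ = [5.208e-03, 8.681e-03, 1.736e-03, 2.604e-03]  ψ = [1, 1, 1, 1]  (obs o_1=1)
t=2: δ = [7.234e-04, 4.823e-04, 4.823e-04, 6.028e-04]  ψ = [1, 1, 1, 1]  (obs o_2=0)
t=3: δ = [7.535e-05, 3.014e-05, 1.047e-04, 4.521e-05]  ψ = [0, 0, 3, 0]  (obs o_3=2)
backtrack: best end state = 2; path = [1, 1, 3, 2]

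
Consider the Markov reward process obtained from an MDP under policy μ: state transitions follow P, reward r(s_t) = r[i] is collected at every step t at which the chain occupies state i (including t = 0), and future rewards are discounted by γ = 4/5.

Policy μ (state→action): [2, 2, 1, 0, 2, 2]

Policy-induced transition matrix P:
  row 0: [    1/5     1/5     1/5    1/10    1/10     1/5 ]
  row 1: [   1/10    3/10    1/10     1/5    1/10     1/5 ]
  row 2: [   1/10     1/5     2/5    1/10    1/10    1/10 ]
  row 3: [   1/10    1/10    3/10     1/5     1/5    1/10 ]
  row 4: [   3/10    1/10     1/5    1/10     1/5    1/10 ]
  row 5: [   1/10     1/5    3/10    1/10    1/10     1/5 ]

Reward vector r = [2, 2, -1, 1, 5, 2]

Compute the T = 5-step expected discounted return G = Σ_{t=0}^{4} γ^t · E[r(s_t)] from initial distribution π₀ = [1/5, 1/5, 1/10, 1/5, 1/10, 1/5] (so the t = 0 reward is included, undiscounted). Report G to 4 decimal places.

G = 5.3135

t=0: π = [0.2000, 0.2000, 0.1000, 0.2000, 0.1000, 0.2000], E[r] = 1.8000, γ^t·E[r] = 1.800000, running G = 1.800000
t=1: π = [0.1400, 0.1900, 0.2400, 0.1400, 0.1300, 0.1600], E[r] = 1.5300, γ^t·E[r] = 1.224000, running G = 3.024000
t=2: π = [0.1400, 0.1920, 0.2590, 0.1330, 0.1270, 0.1490], E[r] = 1.4710, γ^t·E[r] = 0.941440, running G = 3.965440
t=3: π = [0.1394, 0.1932, 0.2608, 0.1325, 0.1260, 0.1481], E[r] = 1.4631, γ^t·E[r] = 0.749107, running G = 4.714547
t=4: π = [0.1391, 0.1935, 0.2609, 0.1326, 0.1259, 0.1481], E[r] = 1.4623, γ^t·E[r] = 0.598950, running G = 5.313497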